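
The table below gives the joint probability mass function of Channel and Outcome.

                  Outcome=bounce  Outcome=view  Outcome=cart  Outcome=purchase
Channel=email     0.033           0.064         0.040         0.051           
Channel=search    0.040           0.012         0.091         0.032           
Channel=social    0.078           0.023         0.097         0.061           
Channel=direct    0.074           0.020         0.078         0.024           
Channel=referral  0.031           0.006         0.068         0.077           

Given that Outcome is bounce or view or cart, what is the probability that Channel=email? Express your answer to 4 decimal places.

0.1815

P(Outcome=bounce) = 0.033 + 0.040 + 0.078 + 0.074 + 0.031 = 0.256.
P(Outcome=view) = 0.064 + 0.012 + 0.023 + 0.020 + 0.006 = 0.125.
P(Outcome=cart) = 0.040 + 0.091 + 0.097 + 0.078 + 0.068 = 0.374.
P(Outcome ∈ {bounce, view, cart}) = 0.256 + 0.125 + 0.374 = 0.755; P(Channel=email, Outcome ∈ {bounce, view, cart}) = 0.033 + 0.064 + 0.040 = 0.137.
P(Channel=email | Outcome ∈ {bounce, view, cart}) = 0.137/0.755 = 0.1815.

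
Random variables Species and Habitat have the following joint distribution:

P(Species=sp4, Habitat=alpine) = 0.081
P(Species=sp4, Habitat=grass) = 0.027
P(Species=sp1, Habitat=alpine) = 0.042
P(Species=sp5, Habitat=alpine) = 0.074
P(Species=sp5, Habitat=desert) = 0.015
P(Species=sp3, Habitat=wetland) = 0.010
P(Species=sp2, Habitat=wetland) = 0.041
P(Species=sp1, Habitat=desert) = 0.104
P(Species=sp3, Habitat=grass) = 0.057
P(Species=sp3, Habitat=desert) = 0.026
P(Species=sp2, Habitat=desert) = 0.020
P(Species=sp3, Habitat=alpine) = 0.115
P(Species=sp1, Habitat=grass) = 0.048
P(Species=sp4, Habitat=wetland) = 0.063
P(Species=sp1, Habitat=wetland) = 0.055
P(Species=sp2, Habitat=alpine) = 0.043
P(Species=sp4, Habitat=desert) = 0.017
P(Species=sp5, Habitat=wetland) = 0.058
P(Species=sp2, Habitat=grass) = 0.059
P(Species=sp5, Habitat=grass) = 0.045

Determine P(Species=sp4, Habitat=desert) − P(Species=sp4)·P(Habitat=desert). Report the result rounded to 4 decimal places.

P(Species=sp4) = 0.027 + 0.063 + 0.017 + 0.081 = 0.188.
P(Habitat=desert) = 0.104 + 0.020 + 0.026 + 0.017 + 0.015 = 0.182.
P(Species=sp4, Habitat=desert) − P(Species=sp4)P(Habitat=desert) = 0.017 − 0.188×0.182 = -0.0172.

-0.0172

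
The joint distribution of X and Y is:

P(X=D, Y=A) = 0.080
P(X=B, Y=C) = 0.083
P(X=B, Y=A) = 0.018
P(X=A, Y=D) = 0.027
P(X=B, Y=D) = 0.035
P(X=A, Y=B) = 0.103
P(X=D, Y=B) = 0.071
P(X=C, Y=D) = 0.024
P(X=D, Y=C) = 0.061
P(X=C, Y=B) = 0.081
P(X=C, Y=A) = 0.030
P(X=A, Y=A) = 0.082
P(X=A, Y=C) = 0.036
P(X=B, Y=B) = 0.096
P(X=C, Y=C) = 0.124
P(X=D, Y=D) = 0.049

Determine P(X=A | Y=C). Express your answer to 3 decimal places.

0.118

P(Y=C) = 0.036 + 0.083 + 0.124 + 0.061 = 0.304.
P(X=A | Y=C) = 0.036/0.304 = 0.118.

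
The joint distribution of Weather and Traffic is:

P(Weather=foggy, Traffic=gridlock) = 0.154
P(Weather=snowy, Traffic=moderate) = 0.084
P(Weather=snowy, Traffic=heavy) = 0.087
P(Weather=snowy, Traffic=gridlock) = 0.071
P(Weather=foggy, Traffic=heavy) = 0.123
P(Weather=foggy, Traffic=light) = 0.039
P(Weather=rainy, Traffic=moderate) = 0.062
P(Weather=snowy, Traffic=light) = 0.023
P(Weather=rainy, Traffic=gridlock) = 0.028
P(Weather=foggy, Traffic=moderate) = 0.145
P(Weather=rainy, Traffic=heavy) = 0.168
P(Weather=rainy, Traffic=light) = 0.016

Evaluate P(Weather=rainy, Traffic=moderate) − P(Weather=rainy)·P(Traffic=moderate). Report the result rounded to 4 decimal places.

-0.0177

P(Weather=rainy) = 0.016 + 0.062 + 0.168 + 0.028 = 0.274.
P(Traffic=moderate) = 0.062 + 0.084 + 0.145 = 0.291.
P(Weather=rainy, Traffic=moderate) − P(Weather=rainy)P(Traffic=moderate) = 0.062 − 0.274×0.291 = -0.0177.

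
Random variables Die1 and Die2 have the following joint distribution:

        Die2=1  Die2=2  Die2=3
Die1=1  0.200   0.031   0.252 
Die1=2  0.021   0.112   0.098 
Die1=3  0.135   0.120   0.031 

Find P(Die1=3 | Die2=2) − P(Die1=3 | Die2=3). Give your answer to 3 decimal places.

0.375

P(Die2=2) = 0.031 + 0.112 + 0.120 = 0.263; P(Die1=3 | Die2=2) = 0.120/0.263 = 0.4563.
P(Die2=3) = 0.252 + 0.098 + 0.031 = 0.381; P(Die1=3 | Die2=3) = 0.031/0.381 = 0.0814.
Difference = 0.375.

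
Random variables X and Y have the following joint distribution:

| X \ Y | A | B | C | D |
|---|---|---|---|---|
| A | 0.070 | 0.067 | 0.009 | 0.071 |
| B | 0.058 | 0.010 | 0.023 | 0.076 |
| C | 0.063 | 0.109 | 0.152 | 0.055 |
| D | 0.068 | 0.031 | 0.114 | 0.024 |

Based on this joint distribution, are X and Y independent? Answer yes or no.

no

P(X=A) = 0.217 and P(Y=C) = 0.298, so their product is 0.06467, but P(X=A, Y=C) = 0.009. Since these differ, X and Y are not independent.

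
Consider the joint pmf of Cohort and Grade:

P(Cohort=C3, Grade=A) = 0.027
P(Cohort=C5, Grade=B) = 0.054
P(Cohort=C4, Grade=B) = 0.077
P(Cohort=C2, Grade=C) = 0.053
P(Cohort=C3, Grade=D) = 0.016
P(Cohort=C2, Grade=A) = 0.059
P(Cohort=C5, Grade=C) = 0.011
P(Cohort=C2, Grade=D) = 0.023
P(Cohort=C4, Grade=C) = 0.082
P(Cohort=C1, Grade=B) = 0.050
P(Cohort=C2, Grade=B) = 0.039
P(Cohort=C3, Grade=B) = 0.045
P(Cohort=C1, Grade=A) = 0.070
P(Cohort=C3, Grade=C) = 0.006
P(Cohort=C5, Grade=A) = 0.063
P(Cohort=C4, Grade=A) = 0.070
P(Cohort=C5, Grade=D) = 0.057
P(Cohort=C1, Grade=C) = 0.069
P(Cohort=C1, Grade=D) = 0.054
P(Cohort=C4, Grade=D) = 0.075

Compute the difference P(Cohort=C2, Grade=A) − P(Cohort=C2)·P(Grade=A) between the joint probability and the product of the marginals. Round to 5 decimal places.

P(Cohort=C2) = 0.059 + 0.039 + 0.053 + 0.023 = 0.174.
P(Grade=A) = 0.070 + 0.059 + 0.027 + 0.070 + 0.063 = 0.289.
P(Cohort=C2, Grade=A) − P(Cohort=C2)P(Grade=A) = 0.059 − 0.174×0.289 = 0.00871.

0.00871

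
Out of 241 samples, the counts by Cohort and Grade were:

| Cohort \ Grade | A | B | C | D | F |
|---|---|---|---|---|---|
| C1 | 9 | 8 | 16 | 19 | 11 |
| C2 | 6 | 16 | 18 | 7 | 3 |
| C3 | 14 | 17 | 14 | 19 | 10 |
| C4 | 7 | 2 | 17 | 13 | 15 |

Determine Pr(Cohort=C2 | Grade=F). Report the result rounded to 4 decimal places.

0.0769

Total with Grade=F: 11 + 3 + 10 + 15 = 39.
P(Cohort=C2 | Grade=F) = 3/39 = 0.0769.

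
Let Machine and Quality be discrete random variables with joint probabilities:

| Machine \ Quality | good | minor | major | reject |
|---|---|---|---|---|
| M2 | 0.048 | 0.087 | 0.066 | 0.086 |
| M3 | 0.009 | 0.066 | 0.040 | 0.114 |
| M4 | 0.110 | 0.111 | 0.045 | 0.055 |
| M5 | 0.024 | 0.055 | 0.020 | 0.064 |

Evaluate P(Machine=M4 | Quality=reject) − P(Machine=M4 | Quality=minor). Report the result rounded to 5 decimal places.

-0.17555

P(Quality=reject) = 0.086 + 0.114 + 0.055 + 0.064 = 0.319; P(Machine=M4 | Quality=reject) = 0.055/0.319 = 0.172414.
P(Quality=minor) = 0.087 + 0.066 + 0.111 + 0.055 = 0.319; P(Machine=M4 | Quality=minor) = 0.111/0.319 = 0.347962.
Difference = -0.17555.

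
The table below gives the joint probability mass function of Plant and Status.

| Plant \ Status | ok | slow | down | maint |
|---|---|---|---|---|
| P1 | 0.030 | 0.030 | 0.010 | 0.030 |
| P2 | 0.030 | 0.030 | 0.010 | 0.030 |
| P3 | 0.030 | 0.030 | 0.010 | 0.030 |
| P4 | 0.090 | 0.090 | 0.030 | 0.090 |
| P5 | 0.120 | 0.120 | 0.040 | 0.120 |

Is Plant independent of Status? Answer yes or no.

Every cell satisfies P(Plant,Status) = P(Plant)·P(Status). For instance P(Plant=P2) = 0.100, P(Status=slow) = 0.300, and 0.100×0.300 = 0.030 matches the joint entry. So Plant and Status are independent.

yes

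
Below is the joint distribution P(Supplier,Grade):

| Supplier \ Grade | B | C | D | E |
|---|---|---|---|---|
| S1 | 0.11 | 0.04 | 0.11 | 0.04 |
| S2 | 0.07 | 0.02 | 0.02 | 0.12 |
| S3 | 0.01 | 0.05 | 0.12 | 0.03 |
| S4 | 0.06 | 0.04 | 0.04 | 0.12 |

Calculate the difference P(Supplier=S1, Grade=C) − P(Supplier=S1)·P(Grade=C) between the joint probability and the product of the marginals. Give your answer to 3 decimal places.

-0.005

P(Supplier=S1) = 0.11 + 0.04 + 0.11 + 0.04 = 0.30.
P(Grade=C) = 0.04 + 0.02 + 0.05 + 0.04 = 0.15.
P(Supplier=S1, Grade=C) − P(Supplier=S1)P(Grade=C) = 0.04 − 0.30×0.15 = -0.005.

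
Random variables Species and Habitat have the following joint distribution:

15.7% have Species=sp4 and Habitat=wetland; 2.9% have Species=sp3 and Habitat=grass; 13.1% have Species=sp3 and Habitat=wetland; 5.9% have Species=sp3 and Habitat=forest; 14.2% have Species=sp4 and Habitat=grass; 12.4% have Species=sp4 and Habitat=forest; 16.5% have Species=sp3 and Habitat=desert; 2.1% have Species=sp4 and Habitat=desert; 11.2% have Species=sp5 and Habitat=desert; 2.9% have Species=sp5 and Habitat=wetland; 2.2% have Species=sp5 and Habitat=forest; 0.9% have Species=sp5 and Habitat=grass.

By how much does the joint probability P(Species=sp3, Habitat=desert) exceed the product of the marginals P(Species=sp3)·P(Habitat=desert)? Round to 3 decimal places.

0.051

P(Species=sp3) = 0.059 + 0.029 + 0.131 + 0.165 = 0.384.
P(Habitat=desert) = 0.165 + 0.021 + 0.112 = 0.298.
P(Species=sp3, Habitat=desert) − P(Species=sp3)P(Habitat=desert) = 0.165 − 0.384×0.298 = 0.051.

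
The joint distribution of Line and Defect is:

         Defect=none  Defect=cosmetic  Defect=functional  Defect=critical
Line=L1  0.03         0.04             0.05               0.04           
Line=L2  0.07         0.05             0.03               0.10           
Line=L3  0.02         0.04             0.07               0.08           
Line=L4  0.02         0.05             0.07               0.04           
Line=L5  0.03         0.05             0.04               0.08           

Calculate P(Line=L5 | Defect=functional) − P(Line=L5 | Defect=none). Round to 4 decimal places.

-0.0226

P(Defect=functional) = 0.05 + 0.03 + 0.07 + 0.07 + 0.04 = 0.26; P(Line=L5 | Defect=functional) = 0.04/0.26 = 0.15385.
P(Defect=none) = 0.03 + 0.07 + 0.02 + 0.02 + 0.03 = 0.17; P(Line=L5 | Defect=none) = 0.03/0.17 = 0.17647.
Difference = -0.0226.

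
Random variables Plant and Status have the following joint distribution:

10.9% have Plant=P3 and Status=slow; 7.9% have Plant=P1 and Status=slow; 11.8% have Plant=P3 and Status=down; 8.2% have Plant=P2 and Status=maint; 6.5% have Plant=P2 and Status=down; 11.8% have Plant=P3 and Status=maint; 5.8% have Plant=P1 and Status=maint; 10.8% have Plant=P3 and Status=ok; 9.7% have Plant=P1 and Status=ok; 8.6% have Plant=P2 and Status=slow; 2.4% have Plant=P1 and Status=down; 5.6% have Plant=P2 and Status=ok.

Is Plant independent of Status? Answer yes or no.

P(Plant=P1) = 0.258 and P(Status=ok) = 0.261, so their product is 0.06734, but P(Plant=P1, Status=ok) = 0.097. Since these differ, Plant and Status are not independent.

no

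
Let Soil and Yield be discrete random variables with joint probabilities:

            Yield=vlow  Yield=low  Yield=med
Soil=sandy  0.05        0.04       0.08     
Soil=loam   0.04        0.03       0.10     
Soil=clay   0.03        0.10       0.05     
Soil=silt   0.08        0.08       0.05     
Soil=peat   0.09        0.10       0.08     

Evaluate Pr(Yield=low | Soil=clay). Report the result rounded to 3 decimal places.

0.556

P(Soil=clay) = 0.03 + 0.10 + 0.05 = 0.18.
P(Yield=low | Soil=clay) = 0.10/0.18 = 0.556.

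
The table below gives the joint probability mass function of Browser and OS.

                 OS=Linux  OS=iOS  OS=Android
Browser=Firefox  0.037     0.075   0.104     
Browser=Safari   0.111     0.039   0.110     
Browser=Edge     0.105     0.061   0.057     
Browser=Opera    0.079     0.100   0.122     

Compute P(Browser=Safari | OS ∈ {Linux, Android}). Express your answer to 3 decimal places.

P(OS=Linux) = 0.037 + 0.111 + 0.105 + 0.079 = 0.332.
P(OS=Android) = 0.104 + 0.110 + 0.057 + 0.122 = 0.393.
P(OS ∈ {Linux, Android}) = 0.332 + 0.393 = 0.725; P(Browser=Safari, OS ∈ {Linux, Android}) = 0.111 + 0.110 = 0.221.
P(Browser=Safari | OS ∈ {Linux, Android}) = 0.221/0.725 = 0.305.

0.305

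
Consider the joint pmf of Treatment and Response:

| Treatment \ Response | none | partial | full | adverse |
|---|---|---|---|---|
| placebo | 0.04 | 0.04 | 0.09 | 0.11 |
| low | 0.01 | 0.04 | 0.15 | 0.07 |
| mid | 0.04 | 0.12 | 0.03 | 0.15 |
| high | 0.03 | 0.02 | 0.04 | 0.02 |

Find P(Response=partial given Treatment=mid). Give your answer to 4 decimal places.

0.3529

P(Treatment=mid) = 0.04 + 0.12 + 0.03 + 0.15 = 0.34.
P(Response=partial | Treatment=mid) = 0.12/0.34 = 0.3529.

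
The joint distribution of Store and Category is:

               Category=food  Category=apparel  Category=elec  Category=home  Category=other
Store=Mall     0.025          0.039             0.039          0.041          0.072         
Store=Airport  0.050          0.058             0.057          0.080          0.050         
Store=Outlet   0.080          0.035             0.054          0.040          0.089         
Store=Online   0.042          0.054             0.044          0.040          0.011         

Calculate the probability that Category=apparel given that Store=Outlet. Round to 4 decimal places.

0.1174

P(Store=Outlet) = 0.080 + 0.035 + 0.054 + 0.040 + 0.089 = 0.298.
P(Category=apparel | Store=Outlet) = 0.035/0.298 = 0.1174.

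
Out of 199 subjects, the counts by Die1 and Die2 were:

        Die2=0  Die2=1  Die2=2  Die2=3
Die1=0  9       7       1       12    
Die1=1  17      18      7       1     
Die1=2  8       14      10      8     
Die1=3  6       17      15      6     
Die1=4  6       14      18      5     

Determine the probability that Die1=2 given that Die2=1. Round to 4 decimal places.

Total with Die2=1: 7 + 18 + 14 + 17 + 14 = 70.
P(Die1=2 | Die2=1) = 14/70 = 0.2000.

0.2000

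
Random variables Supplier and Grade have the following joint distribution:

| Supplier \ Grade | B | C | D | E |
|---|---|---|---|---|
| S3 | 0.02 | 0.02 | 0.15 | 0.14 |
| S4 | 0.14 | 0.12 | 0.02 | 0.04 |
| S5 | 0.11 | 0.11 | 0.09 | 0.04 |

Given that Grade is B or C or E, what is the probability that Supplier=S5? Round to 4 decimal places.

0.3514

P(Grade=B) = 0.02 + 0.14 + 0.11 = 0.27.
P(Grade=C) = 0.02 + 0.12 + 0.11 = 0.25.
P(Grade=E) = 0.14 + 0.04 + 0.04 = 0.22.
P(Grade ∈ {B, C, E}) = 0.27 + 0.25 + 0.22 = 0.74; P(Supplier=S5, Grade ∈ {B, C, E}) = 0.11 + 0.11 + 0.04 = 0.26.
P(Supplier=S5 | Grade ∈ {B, C, E}) = 0.26/0.74 = 0.3514.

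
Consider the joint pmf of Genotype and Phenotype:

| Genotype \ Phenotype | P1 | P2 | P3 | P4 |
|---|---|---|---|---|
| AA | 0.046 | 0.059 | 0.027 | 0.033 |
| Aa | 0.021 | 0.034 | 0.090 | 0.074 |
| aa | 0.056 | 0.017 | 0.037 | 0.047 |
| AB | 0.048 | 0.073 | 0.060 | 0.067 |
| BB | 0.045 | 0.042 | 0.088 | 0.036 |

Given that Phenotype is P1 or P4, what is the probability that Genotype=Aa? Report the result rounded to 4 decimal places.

0.2008

P(Phenotype=P1) = 0.046 + 0.021 + 0.056 + 0.048 + 0.045 = 0.216.
P(Phenotype=P4) = 0.033 + 0.074 + 0.047 + 0.067 + 0.036 = 0.257.
P(Phenotype ∈ {P1, P4}) = 0.216 + 0.257 = 0.473; P(Genotype=Aa, Phenotype ∈ {P1, P4}) = 0.021 + 0.074 = 0.095.
P(Genotype=Aa | Phenotype ∈ {P1, P4}) = 0.095/0.473 = 0.2008.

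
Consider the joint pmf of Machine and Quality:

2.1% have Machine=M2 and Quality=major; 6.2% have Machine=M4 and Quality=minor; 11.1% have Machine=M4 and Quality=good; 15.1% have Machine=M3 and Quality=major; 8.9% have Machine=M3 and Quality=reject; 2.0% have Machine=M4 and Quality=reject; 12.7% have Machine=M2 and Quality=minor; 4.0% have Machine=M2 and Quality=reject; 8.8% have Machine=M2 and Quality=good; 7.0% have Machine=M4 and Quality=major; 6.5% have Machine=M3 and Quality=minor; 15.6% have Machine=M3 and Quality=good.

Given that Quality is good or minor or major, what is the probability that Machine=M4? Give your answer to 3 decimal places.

P(Quality=good) = 0.088 + 0.156 + 0.111 = 0.355.
P(Quality=minor) = 0.127 + 0.065 + 0.062 = 0.254.
P(Quality=major) = 0.021 + 0.151 + 0.070 = 0.242.
P(Quality ∈ {good, minor, major}) = 0.355 + 0.254 + 0.242 = 0.851; P(Machine=M4, Quality ∈ {good, minor, major}) = 0.111 + 0.062 + 0.070 = 0.243.
P(Machine=M4 | Quality ∈ {good, minor, major}) = 0.243/0.851 = 0.286.

0.286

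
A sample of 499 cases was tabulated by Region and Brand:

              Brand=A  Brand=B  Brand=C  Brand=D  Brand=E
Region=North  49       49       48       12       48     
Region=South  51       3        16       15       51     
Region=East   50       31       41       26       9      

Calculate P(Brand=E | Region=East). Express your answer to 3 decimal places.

Total with Region=East: 50 + 31 + 41 + 26 + 9 = 157.
P(Brand=E | Region=East) = 9/157 = 0.057.

0.057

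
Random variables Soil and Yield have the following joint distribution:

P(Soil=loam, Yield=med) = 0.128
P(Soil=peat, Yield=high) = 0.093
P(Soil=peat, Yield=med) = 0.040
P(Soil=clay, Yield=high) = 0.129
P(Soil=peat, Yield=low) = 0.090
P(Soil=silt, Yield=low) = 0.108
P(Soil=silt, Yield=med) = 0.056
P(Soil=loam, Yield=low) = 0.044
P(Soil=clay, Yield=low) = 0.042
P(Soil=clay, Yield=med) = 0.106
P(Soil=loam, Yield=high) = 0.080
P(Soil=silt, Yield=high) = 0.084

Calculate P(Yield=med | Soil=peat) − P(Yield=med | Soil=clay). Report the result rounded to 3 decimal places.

P(Soil=peat) = 0.090 + 0.040 + 0.093 = 0.223; P(Yield=med | Soil=peat) = 0.040/0.223 = 0.1794.
P(Soil=clay) = 0.042 + 0.106 + 0.129 = 0.277; P(Yield=med | Soil=clay) = 0.106/0.277 = 0.3827.
Difference = -0.203.

-0.203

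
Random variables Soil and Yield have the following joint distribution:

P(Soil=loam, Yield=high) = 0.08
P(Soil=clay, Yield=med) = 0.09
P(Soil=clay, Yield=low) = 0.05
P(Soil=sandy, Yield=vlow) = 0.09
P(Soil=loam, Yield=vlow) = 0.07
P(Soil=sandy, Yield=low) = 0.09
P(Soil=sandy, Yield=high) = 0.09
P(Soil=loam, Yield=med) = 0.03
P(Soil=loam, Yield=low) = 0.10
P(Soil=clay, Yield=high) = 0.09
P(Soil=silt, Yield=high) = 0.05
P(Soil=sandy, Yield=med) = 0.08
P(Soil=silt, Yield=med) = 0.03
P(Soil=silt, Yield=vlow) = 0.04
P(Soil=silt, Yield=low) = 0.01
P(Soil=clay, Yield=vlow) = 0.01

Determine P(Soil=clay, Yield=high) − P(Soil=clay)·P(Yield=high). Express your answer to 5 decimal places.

0.01560

P(Soil=clay) = 0.01 + 0.05 + 0.09 + 0.09 = 0.24.
P(Yield=high) = 0.09 + 0.08 + 0.09 + 0.05 = 0.31.
P(Soil=clay, Yield=high) − P(Soil=clay)P(Yield=high) = 0.09 − 0.24×0.31 = 0.01560.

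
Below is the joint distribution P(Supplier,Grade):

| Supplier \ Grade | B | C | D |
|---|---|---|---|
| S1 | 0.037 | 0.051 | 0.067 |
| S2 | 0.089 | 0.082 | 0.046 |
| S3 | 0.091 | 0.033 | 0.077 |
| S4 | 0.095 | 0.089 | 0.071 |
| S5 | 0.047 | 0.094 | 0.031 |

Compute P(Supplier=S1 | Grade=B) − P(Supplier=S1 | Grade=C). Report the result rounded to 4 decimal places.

P(Grade=B) = 0.037 + 0.089 + 0.091 + 0.095 + 0.047 = 0.359; P(Supplier=S1 | Grade=B) = 0.037/0.359 = 0.10306.
P(Grade=C) = 0.051 + 0.082 + 0.033 + 0.089 + 0.094 = 0.349; P(Supplier=S1 | Grade=C) = 0.051/0.349 = 0.14613.
Difference = -0.0431.

-0.0431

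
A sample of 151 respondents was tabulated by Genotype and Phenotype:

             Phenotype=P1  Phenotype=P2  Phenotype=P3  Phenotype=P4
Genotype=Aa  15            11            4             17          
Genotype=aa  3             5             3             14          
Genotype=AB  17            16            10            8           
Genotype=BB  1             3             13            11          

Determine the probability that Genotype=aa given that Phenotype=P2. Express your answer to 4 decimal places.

Total with Phenotype=P2: 11 + 5 + 16 + 3 = 35.
P(Genotype=aa | Phenotype=P2) = 5/35 = 0.1429.

0.1429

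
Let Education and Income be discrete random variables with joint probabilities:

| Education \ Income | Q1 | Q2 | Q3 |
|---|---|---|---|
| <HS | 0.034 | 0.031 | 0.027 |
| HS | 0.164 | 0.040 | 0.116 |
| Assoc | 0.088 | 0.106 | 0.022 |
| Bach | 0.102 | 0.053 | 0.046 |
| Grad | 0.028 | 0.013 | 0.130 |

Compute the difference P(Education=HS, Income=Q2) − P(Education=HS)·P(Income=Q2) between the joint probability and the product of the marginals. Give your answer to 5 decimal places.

P(Education=HS) = 0.164 + 0.040 + 0.116 = 0.320.
P(Income=Q2) = 0.031 + 0.040 + 0.106 + 0.053 + 0.013 = 0.243.
P(Education=HS, Income=Q2) − P(Education=HS)P(Income=Q2) = 0.040 − 0.320×0.243 = -0.03776.

-0.03776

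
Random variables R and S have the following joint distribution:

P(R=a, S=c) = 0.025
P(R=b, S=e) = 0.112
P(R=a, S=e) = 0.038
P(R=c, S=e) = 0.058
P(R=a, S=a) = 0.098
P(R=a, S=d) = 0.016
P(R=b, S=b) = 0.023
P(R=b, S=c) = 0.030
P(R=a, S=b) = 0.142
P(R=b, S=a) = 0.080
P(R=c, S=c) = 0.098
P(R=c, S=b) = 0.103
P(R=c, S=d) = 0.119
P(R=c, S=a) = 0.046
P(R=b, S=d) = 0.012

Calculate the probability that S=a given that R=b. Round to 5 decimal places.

P(R=b) = 0.080 + 0.023 + 0.030 + 0.012 + 0.112 = 0.257.
P(S=a | R=b) = 0.080/0.257 = 0.31128.

0.31128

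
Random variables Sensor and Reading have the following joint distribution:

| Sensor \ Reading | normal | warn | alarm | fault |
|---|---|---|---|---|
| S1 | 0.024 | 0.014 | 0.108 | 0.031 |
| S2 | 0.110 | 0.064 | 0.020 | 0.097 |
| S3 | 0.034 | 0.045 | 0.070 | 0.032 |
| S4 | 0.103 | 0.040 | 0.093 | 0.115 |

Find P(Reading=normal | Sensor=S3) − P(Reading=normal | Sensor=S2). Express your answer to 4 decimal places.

P(Sensor=S3) = 0.034 + 0.045 + 0.070 + 0.032 = 0.181; P(Reading=normal | Sensor=S3) = 0.034/0.181 = 0.18785.
P(Sensor=S2) = 0.110 + 0.064 + 0.020 + 0.097 = 0.291; P(Reading=normal | Sensor=S2) = 0.110/0.291 = 0.37801.
Difference = -0.1902.

-0.1902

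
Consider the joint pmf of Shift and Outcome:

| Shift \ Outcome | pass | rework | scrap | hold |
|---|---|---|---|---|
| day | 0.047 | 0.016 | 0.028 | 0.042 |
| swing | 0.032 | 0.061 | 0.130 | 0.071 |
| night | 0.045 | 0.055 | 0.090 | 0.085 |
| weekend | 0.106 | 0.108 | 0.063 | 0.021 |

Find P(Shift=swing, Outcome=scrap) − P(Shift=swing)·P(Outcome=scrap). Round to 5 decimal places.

P(Shift=swing) = 0.032 + 0.061 + 0.130 + 0.071 = 0.294.
P(Outcome=scrap) = 0.028 + 0.130 + 0.090 + 0.063 = 0.311.
P(Shift=swing, Outcome=scrap) − P(Shift=swing)P(Outcome=scrap) = 0.130 − 0.294×0.311 = 0.03857.

0.03857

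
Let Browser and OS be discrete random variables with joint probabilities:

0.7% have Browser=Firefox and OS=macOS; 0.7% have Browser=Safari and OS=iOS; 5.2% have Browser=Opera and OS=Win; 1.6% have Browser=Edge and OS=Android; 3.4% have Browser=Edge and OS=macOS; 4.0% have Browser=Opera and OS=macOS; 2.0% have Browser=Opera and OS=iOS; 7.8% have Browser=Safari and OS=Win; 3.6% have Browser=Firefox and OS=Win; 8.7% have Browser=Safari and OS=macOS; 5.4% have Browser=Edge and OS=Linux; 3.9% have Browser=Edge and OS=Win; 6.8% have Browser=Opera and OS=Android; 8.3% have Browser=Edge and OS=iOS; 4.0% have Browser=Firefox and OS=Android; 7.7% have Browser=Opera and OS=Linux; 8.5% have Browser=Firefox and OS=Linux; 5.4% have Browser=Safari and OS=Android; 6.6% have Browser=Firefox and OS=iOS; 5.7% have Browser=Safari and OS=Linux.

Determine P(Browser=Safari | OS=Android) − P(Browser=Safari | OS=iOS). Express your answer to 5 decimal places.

0.26360

P(OS=Android) = 0.040 + 0.054 + 0.016 + 0.068 = 0.178; P(Browser=Safari | OS=Android) = 0.054/0.178 = 0.303371.
P(OS=iOS) = 0.066 + 0.007 + 0.083 + 0.020 = 0.176; P(Browser=Safari | OS=iOS) = 0.007/0.176 = 0.039773.
Difference = 0.26360.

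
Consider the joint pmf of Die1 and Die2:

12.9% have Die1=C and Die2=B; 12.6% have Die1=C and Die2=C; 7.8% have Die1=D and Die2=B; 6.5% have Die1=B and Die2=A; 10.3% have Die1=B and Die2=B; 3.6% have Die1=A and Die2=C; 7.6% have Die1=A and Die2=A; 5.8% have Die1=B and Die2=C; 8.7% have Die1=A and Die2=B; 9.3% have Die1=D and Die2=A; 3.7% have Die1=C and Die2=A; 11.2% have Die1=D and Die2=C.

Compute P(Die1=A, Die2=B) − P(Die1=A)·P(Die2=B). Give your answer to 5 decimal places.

P(Die1=A) = 0.076 + 0.087 + 0.036 = 0.199.
P(Die2=B) = 0.087 + 0.103 + 0.129 + 0.078 = 0.397.
P(Die1=A, Die2=B) − P(Die1=A)P(Die2=B) = 0.087 − 0.199×0.397 = 0.00800.

0.00800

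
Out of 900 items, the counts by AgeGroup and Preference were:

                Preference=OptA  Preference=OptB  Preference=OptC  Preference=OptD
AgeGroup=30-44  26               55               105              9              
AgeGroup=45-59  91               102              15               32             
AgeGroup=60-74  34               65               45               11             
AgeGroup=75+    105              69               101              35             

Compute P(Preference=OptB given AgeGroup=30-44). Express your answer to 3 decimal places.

0.282

Total with AgeGroup=30-44: 26 + 55 + 105 + 9 = 195.
P(Preference=OptB | AgeGroup=30-44) = 55/195 = 0.282.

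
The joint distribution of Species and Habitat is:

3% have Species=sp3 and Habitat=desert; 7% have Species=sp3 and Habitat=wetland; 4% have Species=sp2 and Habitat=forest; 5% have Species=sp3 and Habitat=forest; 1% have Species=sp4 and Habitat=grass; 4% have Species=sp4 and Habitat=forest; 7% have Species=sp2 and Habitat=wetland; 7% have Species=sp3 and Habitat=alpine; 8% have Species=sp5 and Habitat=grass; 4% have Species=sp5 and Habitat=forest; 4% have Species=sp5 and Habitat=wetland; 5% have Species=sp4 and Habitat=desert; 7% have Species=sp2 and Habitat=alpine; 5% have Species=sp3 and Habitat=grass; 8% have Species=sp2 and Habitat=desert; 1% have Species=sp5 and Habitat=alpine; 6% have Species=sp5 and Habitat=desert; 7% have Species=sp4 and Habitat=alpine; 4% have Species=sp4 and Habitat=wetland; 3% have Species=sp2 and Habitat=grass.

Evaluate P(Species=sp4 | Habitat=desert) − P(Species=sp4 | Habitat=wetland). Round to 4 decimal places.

0.0455

P(Habitat=desert) = 0.08 + 0.03 + 0.05 + 0.06 = 0.22; P(Species=sp4 | Habitat=desert) = 0.05/0.22 = 0.22727.
P(Habitat=wetland) = 0.07 + 0.07 + 0.04 + 0.04 = 0.22; P(Species=sp4 | Habitat=wetland) = 0.04/0.22 = 0.18182.
Difference = 0.0455.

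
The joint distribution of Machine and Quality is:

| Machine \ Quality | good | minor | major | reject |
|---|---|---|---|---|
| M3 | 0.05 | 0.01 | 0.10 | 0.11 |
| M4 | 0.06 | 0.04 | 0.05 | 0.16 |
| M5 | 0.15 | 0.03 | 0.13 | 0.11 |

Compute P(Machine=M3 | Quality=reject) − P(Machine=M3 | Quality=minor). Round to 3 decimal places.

0.164

P(Quality=reject) = 0.11 + 0.16 + 0.11 = 0.38; P(Machine=M3 | Quality=reject) = 0.11/0.38 = 0.2895.
P(Quality=minor) = 0.01 + 0.04 + 0.03 = 0.08; P(Machine=M3 | Quality=minor) = 0.01/0.08 = 0.1250.
Difference = 0.164.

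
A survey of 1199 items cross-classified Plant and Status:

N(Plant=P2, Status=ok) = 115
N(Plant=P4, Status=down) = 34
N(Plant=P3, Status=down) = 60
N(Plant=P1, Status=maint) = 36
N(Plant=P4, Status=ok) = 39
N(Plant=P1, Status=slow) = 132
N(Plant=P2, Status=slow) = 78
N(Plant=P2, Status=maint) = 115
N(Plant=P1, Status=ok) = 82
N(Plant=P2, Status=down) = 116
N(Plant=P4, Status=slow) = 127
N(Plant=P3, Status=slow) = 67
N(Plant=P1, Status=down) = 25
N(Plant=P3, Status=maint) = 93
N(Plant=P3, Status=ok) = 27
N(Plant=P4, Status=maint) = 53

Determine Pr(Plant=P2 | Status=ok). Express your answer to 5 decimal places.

0.43726

Total with Status=ok: 82 + 115 + 27 + 39 = 263.
P(Plant=P2 | Status=ok) = 115/263 = 0.43726.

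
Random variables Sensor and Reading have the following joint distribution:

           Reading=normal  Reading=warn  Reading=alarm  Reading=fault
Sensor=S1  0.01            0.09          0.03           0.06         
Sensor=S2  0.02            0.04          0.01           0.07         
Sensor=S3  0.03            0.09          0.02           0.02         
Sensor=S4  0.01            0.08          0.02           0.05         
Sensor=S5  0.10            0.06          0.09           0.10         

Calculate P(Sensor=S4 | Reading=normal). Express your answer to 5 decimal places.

P(Reading=normal) = 0.01 + 0.02 + 0.03 + 0.01 + 0.10 = 0.17.
P(Sensor=S4 | Reading=normal) = 0.01/0.17 = 0.05882.

0.05882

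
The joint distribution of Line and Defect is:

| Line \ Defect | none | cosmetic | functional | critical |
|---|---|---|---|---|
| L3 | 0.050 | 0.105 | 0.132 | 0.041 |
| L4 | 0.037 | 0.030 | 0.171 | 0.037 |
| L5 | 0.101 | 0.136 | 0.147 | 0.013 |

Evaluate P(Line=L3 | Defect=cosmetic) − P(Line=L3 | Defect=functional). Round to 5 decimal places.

P(Defect=cosmetic) = 0.105 + 0.030 + 0.136 = 0.271; P(Line=L3 | Defect=cosmetic) = 0.105/0.271 = 0.387454.
P(Defect=functional) = 0.132 + 0.171 + 0.147 = 0.450; P(Line=L3 | Defect=functional) = 0.132/0.450 = 0.293333.
Difference = 0.09412.

0.09412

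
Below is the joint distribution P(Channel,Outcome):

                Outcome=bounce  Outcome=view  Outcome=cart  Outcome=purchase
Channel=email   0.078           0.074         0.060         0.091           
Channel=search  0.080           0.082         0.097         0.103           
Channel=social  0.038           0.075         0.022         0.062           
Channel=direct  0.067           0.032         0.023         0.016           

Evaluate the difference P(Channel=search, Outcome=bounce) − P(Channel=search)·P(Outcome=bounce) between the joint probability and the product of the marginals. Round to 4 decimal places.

-0.0152

P(Channel=search) = 0.080 + 0.082 + 0.097 + 0.103 = 0.362.
P(Outcome=bounce) = 0.078 + 0.080 + 0.038 + 0.067 = 0.263.
P(Channel=search, Outcome=bounce) − P(Channel=search)P(Outcome=bounce) = 0.080 − 0.362×0.263 = -0.0152.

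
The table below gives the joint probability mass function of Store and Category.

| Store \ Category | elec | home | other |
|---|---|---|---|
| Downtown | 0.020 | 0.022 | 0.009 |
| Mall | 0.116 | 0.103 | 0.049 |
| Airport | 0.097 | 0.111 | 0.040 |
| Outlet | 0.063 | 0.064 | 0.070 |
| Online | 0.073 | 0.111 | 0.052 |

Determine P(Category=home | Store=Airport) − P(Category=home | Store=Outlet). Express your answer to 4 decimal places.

P(Store=Airport) = 0.097 + 0.111 + 0.040 = 0.248; P(Category=home | Store=Airport) = 0.111/0.248 = 0.44758.
P(Store=Outlet) = 0.063 + 0.064 + 0.070 = 0.197; P(Category=home | Store=Outlet) = 0.064/0.197 = 0.32487.
Difference = 0.1227.

0.1227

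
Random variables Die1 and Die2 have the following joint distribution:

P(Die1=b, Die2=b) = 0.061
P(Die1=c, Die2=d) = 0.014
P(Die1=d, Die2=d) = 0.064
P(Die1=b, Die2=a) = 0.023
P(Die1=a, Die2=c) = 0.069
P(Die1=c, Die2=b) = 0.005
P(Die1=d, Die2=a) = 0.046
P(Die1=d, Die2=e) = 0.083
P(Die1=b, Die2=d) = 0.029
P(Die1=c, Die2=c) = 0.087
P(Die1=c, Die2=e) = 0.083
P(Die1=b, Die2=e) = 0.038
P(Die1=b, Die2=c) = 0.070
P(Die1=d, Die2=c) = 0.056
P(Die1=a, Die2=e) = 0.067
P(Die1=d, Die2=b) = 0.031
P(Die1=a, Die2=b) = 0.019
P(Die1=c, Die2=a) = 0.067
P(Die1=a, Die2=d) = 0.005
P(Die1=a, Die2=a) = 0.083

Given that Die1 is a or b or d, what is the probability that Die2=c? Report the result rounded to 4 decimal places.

P(Die1=a) = 0.083 + 0.019 + 0.069 + 0.005 + 0.067 = 0.243.
P(Die1=b) = 0.023 + 0.061 + 0.070 + 0.029 + 0.038 = 0.221.
P(Die1=d) = 0.046 + 0.031 + 0.056 + 0.064 + 0.083 = 0.280.
P(Die1 ∈ {a, b, d}) = 0.243 + 0.221 + 0.280 = 0.744; P(Die2=c, Die1 ∈ {a, b, d}) = 0.069 + 0.070 + 0.056 = 0.195.
P(Die2=c | Die1 ∈ {a, b, d}) = 0.195/0.744 = 0.2621.

0.2621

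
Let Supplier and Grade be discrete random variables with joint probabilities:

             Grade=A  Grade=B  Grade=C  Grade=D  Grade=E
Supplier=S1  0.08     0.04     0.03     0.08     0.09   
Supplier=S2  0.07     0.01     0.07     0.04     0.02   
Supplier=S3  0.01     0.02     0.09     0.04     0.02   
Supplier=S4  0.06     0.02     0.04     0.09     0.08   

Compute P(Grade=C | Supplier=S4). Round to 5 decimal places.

P(Supplier=S4) = 0.06 + 0.02 + 0.04 + 0.09 + 0.08 = 0.29.
P(Grade=C | Supplier=S4) = 0.04/0.29 = 0.13793.

0.13793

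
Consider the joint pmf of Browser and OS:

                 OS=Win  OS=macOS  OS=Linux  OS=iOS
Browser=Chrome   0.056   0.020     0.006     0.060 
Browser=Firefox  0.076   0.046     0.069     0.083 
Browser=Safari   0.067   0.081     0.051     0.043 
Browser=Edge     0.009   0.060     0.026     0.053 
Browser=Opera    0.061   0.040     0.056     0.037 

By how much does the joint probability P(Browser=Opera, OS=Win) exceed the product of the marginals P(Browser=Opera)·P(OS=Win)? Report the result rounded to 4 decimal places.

P(Browser=Opera) = 0.061 + 0.040 + 0.056 + 0.037 = 0.194.
P(OS=Win) = 0.056 + 0.076 + 0.067 + 0.009 + 0.061 = 0.269.
P(Browser=Opera, OS=Win) − P(Browser=Opera)P(OS=Win) = 0.061 − 0.194×0.269 = 0.0088.

0.0088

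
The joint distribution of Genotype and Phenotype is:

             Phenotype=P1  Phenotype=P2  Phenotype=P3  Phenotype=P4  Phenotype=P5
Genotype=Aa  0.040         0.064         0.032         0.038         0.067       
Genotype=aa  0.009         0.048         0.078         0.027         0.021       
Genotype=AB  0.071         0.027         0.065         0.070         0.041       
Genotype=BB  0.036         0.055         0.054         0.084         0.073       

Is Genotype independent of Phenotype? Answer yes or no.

no

P(Genotype=aa) = 0.183 and P(Phenotype=P3) = 0.229, so their product is 0.04191, but P(Genotype=aa, Phenotype=P3) = 0.078. Since these differ, Genotype and Phenotype are not independent.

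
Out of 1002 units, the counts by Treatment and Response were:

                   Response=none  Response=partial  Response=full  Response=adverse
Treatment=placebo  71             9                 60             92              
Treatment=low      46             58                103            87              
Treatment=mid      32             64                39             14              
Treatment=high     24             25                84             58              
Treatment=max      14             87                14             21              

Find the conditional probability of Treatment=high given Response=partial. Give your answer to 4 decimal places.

Total with Response=partial: 9 + 58 + 64 + 25 + 87 = 243.
P(Treatment=high | Response=partial) = 25/243 = 0.1029.

0.1029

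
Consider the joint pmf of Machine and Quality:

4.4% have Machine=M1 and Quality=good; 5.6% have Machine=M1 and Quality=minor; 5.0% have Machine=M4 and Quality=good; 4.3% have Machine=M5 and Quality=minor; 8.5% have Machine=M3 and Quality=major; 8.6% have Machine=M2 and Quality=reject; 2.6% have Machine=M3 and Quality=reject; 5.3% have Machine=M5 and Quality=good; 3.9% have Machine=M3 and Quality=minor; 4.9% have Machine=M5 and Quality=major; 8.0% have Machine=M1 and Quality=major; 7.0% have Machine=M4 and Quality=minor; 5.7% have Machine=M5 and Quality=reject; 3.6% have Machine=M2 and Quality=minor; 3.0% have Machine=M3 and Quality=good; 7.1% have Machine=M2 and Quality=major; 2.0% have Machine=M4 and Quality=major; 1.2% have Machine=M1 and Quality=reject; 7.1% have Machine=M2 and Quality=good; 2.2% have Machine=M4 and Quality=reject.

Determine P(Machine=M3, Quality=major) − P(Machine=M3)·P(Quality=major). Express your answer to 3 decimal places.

P(Machine=M3) = 0.030 + 0.039 + 0.085 + 0.026 = 0.180.
P(Quality=major) = 0.080 + 0.071 + 0.085 + 0.020 + 0.049 = 0.305.
P(Machine=M3, Quality=major) − P(Machine=M3)P(Quality=major) = 0.085 − 0.180×0.305 = 0.030.

0.030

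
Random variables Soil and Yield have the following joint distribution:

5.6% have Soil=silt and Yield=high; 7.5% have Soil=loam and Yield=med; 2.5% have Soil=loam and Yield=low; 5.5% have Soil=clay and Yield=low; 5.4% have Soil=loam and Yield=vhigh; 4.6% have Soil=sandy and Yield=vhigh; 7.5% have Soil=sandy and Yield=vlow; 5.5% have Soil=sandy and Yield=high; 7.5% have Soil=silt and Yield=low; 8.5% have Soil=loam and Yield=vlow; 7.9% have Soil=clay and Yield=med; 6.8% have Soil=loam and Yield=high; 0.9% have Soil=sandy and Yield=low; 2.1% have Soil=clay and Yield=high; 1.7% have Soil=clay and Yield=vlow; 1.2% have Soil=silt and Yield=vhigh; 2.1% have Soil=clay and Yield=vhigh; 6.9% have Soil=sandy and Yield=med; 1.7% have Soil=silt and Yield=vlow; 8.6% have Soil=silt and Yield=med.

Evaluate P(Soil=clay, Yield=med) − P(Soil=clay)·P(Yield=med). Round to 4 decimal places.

0.0194

P(Soil=clay) = 0.017 + 0.055 + 0.079 + 0.021 + 0.021 = 0.193.
P(Yield=med) = 0.069 + 0.075 + 0.079 + 0.086 = 0.309.
P(Soil=clay, Yield=med) − P(Soil=clay)P(Yield=med) = 0.079 − 0.193×0.309 = 0.0194.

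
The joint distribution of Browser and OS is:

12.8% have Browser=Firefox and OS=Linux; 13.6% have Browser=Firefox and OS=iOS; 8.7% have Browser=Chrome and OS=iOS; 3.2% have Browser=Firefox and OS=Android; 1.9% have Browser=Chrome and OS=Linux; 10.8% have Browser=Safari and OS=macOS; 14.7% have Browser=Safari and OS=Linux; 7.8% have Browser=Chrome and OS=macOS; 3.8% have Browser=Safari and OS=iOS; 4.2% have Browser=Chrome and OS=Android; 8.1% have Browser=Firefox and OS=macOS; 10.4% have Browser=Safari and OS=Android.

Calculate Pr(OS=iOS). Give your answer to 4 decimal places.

0.2610

P(OS=iOS) = 0.087 + 0.136 + 0.038 = 0.261.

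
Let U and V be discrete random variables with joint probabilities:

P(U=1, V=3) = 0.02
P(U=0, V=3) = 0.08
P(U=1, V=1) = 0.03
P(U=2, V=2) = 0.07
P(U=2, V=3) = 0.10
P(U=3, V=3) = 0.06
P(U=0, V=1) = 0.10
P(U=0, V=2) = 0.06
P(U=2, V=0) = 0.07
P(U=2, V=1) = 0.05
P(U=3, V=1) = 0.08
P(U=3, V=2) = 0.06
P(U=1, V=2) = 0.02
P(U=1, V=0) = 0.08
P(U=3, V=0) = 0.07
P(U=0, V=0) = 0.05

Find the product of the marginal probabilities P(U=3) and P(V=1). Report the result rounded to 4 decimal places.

P(U=3) = 0.07 + 0.08 + 0.06 + 0.06 = 0.27.
P(V=1) = 0.10 + 0.03 + 0.05 + 0.08 = 0.26.
Product: 0.27 × 0.26 = 0.0702.

0.0702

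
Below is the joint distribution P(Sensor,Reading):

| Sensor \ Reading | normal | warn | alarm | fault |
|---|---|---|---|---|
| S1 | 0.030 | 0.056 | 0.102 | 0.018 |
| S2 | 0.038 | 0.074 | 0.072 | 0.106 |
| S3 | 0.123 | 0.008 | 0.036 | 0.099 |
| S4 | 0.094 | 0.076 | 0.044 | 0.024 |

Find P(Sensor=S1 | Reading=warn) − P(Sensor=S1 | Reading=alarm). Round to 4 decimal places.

P(Reading=warn) = 0.056 + 0.074 + 0.008 + 0.076 = 0.214; P(Sensor=S1 | Reading=warn) = 0.056/0.214 = 0.26168.
P(Reading=alarm) = 0.102 + 0.072 + 0.036 + 0.044 = 0.254; P(Sensor=S1 | Reading=alarm) = 0.102/0.254 = 0.40157.
Difference = -0.1399.

-0.1399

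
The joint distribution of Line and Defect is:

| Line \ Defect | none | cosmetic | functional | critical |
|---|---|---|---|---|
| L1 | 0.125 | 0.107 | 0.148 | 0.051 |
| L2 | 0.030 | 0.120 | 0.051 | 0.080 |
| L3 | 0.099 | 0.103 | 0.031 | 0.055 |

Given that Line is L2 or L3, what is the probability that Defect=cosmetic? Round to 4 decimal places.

P(Line=L2) = 0.030 + 0.120 + 0.051 + 0.080 = 0.281.
P(Line=L3) = 0.099 + 0.103 + 0.031 + 0.055 = 0.288.
P(Line ∈ {L2, L3}) = 0.281 + 0.288 = 0.569; P(Defect=cosmetic, Line ∈ {L2, L3}) = 0.120 + 0.103 = 0.223.
P(Defect=cosmetic | Line ∈ {L2, L3}) = 0.223/0.569 = 0.3919.

0.3919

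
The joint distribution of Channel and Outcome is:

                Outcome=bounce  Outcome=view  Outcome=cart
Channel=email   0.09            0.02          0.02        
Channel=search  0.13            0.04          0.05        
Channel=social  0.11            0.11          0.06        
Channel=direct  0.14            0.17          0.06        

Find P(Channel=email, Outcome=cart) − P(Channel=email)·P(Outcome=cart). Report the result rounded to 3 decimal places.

P(Channel=email) = 0.09 + 0.02 + 0.02 = 0.13.
P(Outcome=cart) = 0.02 + 0.05 + 0.06 + 0.06 = 0.19.
P(Channel=email, Outcome=cart) − P(Channel=email)P(Outcome=cart) = 0.02 − 0.13×0.19 = -0.005.

-0.005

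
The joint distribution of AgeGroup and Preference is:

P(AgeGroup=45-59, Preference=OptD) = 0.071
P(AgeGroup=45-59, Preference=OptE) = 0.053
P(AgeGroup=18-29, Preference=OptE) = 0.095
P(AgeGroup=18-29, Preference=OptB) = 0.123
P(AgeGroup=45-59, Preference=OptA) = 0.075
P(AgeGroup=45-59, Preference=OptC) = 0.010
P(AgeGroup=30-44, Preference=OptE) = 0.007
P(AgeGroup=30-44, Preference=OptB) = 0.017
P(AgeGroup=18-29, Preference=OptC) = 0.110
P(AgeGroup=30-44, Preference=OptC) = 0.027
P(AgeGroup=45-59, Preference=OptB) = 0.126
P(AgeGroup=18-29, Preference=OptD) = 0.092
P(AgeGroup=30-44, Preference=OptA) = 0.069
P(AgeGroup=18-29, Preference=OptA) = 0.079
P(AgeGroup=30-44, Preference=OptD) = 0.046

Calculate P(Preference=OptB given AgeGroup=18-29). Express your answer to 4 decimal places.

P(AgeGroup=18-29) = 0.079 + 0.123 + 0.110 + 0.092 + 0.095 = 0.499.
P(Preference=OptB | AgeGroup=18-29) = 0.123/0.499 = 0.2465.

0.2465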